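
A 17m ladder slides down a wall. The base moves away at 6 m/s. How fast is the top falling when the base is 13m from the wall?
13√30/10 ≈ 7.12 m/s

x² + y² = 17²
2x·dx/dt + 2y·dy/dt = 0
dy/dt = -x/y · dx/dt = -13/(2√30) · 6 = -13√30/10 m/s
The top is descending at 13√30/10 ≈ 7.12 m/s.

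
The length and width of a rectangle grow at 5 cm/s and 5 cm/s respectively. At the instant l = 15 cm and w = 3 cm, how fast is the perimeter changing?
20 cm/s

P = 2(l + w)
dP/dt = 2(dl/dt + dw/dt) = 2(5 + 5) = 20 cm/s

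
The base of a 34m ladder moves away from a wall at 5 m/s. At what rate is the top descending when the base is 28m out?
70√93/93 ≈ 7.259 m/s

x² + y² = 34²
2x·dx/dt + 2y·dy/dt = 0
dy/dt = -x/y · dx/dt = -28/(2√93) · 5 = -70√93/93 m/s
The top is descending at 70√93/93 ≈ 7.259 m/s.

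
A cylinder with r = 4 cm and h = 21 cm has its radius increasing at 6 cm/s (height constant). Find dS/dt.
348π cm²/s

S = 2πrh + 2πr² (lateral + bases)
dS/dt = (2πh + 4πr)·dr/dt = (2π·21 + 4π·4)·6
= 348π cm²/s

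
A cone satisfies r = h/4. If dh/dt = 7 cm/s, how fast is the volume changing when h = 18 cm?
567π/4 cm³/s

V = (1/3)π(h/4)²h = πh³/48
dV/dt = πh²/16 · 7
At h = 18: dV/dt = 567π/4 cm³/s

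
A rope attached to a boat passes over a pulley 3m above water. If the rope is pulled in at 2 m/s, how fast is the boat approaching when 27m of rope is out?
9√5/10 ≈ 2.012 m/s

rope² = x² + 3²
x = √(27² - 3²) = 12√5
dx/dt = (rope/x) · d(rope)/dt = (27/(12√5)) · (-2) = -9√5/10 m/s
The boat approaches at 9√5/10 ≈ 2.012 m/s.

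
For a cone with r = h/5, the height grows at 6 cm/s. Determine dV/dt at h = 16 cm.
1536π/25 cm³/s

V = (1/3)π(h/5)²h = πh³/75
dV/dt = πh²/25 · 6
At h = 16: dV/dt = 1536π/25 cm³/s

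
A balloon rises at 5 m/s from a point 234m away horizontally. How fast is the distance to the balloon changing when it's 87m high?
29√277/277 ≈ 1.742 m/s

z² = 234² + y²
z = √(234² + 87²) = 15√277
dz/dt = y/z · dy/dt = 87/(15√277) · 5 = 29√277/277 ≈ 1.742 m/s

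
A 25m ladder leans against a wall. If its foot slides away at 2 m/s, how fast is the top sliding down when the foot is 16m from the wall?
32√41/123 ≈ 1.666 m/s

x² + y² = 25²
2x·dx/dt + 2y·dy/dt = 0
dy/dt = -x/y · dx/dt = -16/(3√41) · 2 = -32√41/123 m/s
The top is descending at 32√41/123 ≈ 1.666 m/s.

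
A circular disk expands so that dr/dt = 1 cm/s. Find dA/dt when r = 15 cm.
30π cm²/s

A = πr²
dA/dt = 2πr · dr/dt = 2π(15)(1) = 30π cm²/s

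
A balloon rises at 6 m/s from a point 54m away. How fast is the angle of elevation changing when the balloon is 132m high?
0.015929 rad/s

tan(θ) = y/54
sec²(θ) · dθ/dt = (1/54) · dy/dt
dθ/dt = cos²(θ)/54 · 6 = 54/(54² + 132²) · 6
dθ/dt = 0.015929 rad/s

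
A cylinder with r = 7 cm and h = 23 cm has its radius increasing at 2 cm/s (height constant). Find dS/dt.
148π cm²/s

S = 2πrh + 2πr² (lateral + bases)
dS/dt = (2πh + 4πr)·dr/dt = (2π·23 + 4π·7)·2
= 148π cm²/s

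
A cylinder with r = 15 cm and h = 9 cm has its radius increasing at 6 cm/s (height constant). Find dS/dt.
468π cm²/s

S = 2πrh + 2πr² (lateral + bases)
dS/dt = (2πh + 4πr)·dr/dt = (2π·9 + 4π·15)·6
= 468π cm²/s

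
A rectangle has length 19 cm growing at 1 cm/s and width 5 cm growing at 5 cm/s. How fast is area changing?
100 cm²/s

A = lw
dA/dt = w·dl/dt + l·dw/dt = 5·1 + 19·5 = 100 cm²/s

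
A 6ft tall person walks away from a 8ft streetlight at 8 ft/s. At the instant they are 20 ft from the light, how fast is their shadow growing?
24 ft/s

By similar triangles: 8/(x+s) = 6/s
Solving: s = 6x/2
ds/dt = 6/2 · dx/dt = 3 · 8 = 24 ft/s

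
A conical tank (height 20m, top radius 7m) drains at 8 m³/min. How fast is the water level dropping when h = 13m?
3200/(8281π) ≈ 0.123 m/min

r/h = 7/20, so r = (7/20)h
V = (1/3)πr²h = (1/3)π((7/20)h)²h = (49/1200)πh³
dV/dh = (49/400)πh²
dh/dt = (dV/dt)/(dV/dh) = -8/((49/400)π·13²) = -3200/(8281π) m/min
The level is dropping at 3200/(8281π) ≈ 0.123 m/min.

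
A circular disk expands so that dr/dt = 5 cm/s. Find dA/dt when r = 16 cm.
160π cm²/s

A = πr²
dA/dt = 2πr · dr/dt = 2π(16)(5) = 160π cm²/s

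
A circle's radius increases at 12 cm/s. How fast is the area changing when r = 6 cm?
144π cm²/s

A = πr²
dA/dt = 2πr · dr/dt = 2π(6)(12) = 144π cm²/s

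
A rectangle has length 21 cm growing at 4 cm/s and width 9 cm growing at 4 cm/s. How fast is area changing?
120 cm²/s

A = lw
dA/dt = w·dl/dt + l·dw/dt = 9·4 + 21·4 = 120 cm²/s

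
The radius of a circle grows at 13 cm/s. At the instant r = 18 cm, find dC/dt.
26π cm/s

C = 2πr
dC/dt = 2π · dr/dt = 2π · 13 = 26π cm/s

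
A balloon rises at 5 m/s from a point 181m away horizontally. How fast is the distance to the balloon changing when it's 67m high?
67√1490/1490 ≈ 1.736 m/s

z² = 181² + y²
z = √(181² + 67²) = 5√1490
dz/dt = y/z · dy/dt = 67/(5√1490) · 5 = 67√1490/1490 ≈ 1.736 m/s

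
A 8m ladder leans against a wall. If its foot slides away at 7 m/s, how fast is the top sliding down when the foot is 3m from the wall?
21√55/55 ≈ 2.832 m/s

x² + y² = 8²
2x·dx/dt + 2y·dy/dt = 0
dy/dt = -x/y · dx/dt = -3/√55 · 7 = -21√55/55 m/s
The top is descending at 21√55/55 ≈ 2.832 m/s.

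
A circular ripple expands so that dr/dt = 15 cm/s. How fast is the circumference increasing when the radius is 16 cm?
30π cm/s

C = 2πr
dC/dt = 2π · dr/dt = 2π · 15 = 30π cm/s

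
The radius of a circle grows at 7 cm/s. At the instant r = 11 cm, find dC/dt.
14π cm/s

C = 2πr
dC/dt = 2π · dr/dt = 2π · 7 = 14π cm/s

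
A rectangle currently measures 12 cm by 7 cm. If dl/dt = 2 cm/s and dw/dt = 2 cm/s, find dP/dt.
8 cm/s

P = 2(l + w)
dP/dt = 2(dl/dt + dw/dt) = 2(2 + 2) = 8 cm/s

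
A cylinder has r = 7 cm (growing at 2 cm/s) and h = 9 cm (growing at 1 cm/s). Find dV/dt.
301π cm³/s

V = πr²h
dV/dt = 2πrh·dr/dt + πr²·dh/dt
= 2π(7)(9)(2) + π(7)²(1)
= 301π cm³/s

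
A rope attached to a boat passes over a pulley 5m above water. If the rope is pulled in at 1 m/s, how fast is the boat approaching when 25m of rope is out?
5√6/12 ≈ 1.021 m/s

rope² = x² + 5²
x = √(25² - 5²) = 10√6
dx/dt = (rope/x) · d(rope)/dt = (25/(10√6)) · (-1) = -5√6/12 m/s
The boat approaches at 5√6/12 ≈ 1.021 m/s.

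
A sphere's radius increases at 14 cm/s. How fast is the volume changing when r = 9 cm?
4536π cm³/s

V = (4/3)πr³
dV/dt = dV/dr · dr/dt = 4πr² · 14
At r = 9: dV/dt = 4536π cm³/s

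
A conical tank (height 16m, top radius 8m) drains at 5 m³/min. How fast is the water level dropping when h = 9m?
20/(81π) ≈ 0.0786 m/min

r/h = 8/16, so r = (1/2)h
V = (1/3)πr²h = (1/3)π((1/2)h)²h = (1/12)πh³
dV/dh = (1/4)πh²
dh/dt = (dV/dt)/(dV/dh) = -5/((1/4)π·9²) = -20/(81π) m/min
The level is dropping at 20/(81π) ≈ 0.0786 m/min.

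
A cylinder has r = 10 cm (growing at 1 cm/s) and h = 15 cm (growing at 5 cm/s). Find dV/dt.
800π cm³/s

V = πr²h
dV/dt = 2πrh·dr/dt + πr²·dh/dt
= 2π(10)(15)(1) + π(10)²(5)
= 800π cm³/s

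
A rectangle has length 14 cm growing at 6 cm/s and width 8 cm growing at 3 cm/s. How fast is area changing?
90 cm²/s

A = lw
dA/dt = w·dl/dt + l·dw/dt = 8·6 + 14·3 = 90 cm²/s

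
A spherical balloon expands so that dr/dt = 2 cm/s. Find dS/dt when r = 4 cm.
64π cm²/s

S = 4πr²
dS/dt = dS/dr · dr/dt = 8πr · 2
At r = 4: dS/dt = 64π cm²/s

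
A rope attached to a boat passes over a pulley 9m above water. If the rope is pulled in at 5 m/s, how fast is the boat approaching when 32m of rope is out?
160√943/943 ≈ 5.21 m/s

rope² = x² + 9²
x = √(32² - 9²) = √943
dx/dt = (rope/x) · d(rope)/dt = (32/√943) · (-5) = -160√943/943 m/s
The boat approaches at 160√943/943 ≈ 5.21 m/s.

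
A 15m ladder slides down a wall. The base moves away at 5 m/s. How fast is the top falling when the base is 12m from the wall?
20/3 ≈ 6.667 m/s

x² + y² = 15²
2x·dx/dt + 2y·dy/dt = 0
dy/dt = -x/y · dx/dt = -12/9 · 5 = -20/3 m/s
The top is descending at 20/3 ≈ 6.667 m/s.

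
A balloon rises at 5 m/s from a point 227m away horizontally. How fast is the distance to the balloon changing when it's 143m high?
715√71978/71978 ≈ 2.665 m/s

z² = 227² + y²
z = √(227² + 143²) = √71978
dz/dt = y/z · dy/dt = 143/√71978 · 5 = 715√71978/71978 ≈ 2.665 m/s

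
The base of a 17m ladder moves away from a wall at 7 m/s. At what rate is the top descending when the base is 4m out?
4√273/39 ≈ 1.695 m/s

x² + y² = 17²
2x·dx/dt + 2y·dy/dt = 0
dy/dt = -x/y · dx/dt = -4/√273 · 7 = -4√273/39 m/s
The top is descending at 4√273/39 ≈ 1.695 m/s.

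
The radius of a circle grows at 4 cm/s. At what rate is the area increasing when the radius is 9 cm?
72π cm²/s

A = πr²
dA/dt = 2πr · dr/dt = 2π(9)(4) = 72π cm²/s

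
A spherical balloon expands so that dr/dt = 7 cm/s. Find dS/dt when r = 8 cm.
448π cm²/s

S = 4πr²
dS/dt = dS/dr · dr/dt = 8πr · 7
At r = 8: dS/dt = 448π cm²/s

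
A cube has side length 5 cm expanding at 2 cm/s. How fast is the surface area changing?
120 cm²/s

A = 6s²
dA/dt = 12s · ds/dt = 12·5·2 = 120 cm²/s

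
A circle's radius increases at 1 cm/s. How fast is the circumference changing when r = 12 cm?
2π cm/s

C = 2πr
dC/dt = 2π · dr/dt = 2π · 1 = 2π cm/s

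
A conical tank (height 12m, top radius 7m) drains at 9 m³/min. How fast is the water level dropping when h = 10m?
324/(1225π) ≈ 0.08419 m/min

r/h = 7/12, so r = (7/12)h
V = (1/3)πr²h = (1/3)π((7/12)h)²h = (49/432)πh³
dV/dh = (49/144)πh²
dh/dt = (dV/dt)/(dV/dh) = -9/((49/144)π·10²) = -324/(1225π) m/min
The level is dropping at 324/(1225π) ≈ 0.08419 m/min.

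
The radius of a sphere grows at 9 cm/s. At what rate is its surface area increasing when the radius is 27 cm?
1944π cm²/s

S = 4πr²
dS/dt = dS/dr · dr/dt = 8πr · 9
At r = 27: dS/dt = 1944π cm²/s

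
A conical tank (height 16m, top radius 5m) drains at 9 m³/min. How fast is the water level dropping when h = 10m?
576/(625π) ≈ 0.2934 m/min

r/h = 5/16, so r = (5/16)h
V = (1/3)πr²h = (1/3)π((5/16)h)²h = (25/768)πh³
dV/dh = (25/256)πh²
dh/dt = (dV/dt)/(dV/dh) = -9/((25/256)π·10²) = -576/(625π) m/min
The level is dropping at 576/(625π) ≈ 0.2934 m/min.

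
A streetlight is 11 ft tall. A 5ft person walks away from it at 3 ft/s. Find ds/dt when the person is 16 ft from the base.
5/2 ft/s

By similar triangles: 11/(x+s) = 5/s
Solving: s = 5x/6
ds/dt = 5/6 · dx/dt = 5/6 · 3 = 5/2 ft/s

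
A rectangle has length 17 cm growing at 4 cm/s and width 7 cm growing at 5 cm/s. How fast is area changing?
113 cm²/s

A = lw
dA/dt = w·dl/dt + l·dw/dt = 7·4 + 17·5 = 113 cm²/s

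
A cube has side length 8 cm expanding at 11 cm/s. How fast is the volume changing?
2112 cm³/s

V = s³
dV/dt = 3s² · ds/dt = 3·8²·11 = 2112 cm³/s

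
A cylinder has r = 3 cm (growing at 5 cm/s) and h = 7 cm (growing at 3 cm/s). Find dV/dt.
237π cm³/s

V = πr²h
dV/dt = 2πrh·dr/dt + πr²·dh/dt
= 2π(3)(7)(5) + π(3)²(3)
= 237π cm³/s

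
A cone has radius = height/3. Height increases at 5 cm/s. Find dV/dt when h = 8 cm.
320π/9 cm³/s

V = (1/3)π(h/3)²h = πh³/27
dV/dt = πh²/9 · 5
At h = 8: dV/dt = 320π/9 cm³/s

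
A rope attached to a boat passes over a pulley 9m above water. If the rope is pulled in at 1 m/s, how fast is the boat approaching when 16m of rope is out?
16√7/35 ≈ 1.209 m/s

rope² = x² + 9²
x = √(16² - 9²) = 5√7
dx/dt = (rope/x) · d(rope)/dt = (16/(5√7)) · (-1) = -16√7/35 m/s
The boat approaches at 16√7/35 ≈ 1.209 m/s.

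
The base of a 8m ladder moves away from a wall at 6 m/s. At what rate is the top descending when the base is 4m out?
2√3 ≈ 3.464 m/s

x² + y² = 8²
2x·dx/dt + 2y·dy/dt = 0
dy/dt = -x/y · dx/dt = -4/(4√3) · 6 = -2√3 m/s
The top is descending at 2√3 ≈ 3.464 m/s.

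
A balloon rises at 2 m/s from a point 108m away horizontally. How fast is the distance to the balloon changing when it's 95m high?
190√20689/20689 ≈ 1.321 m/s

z² = 108² + y²
z = √(108² + 95²) = √20689
dz/dt = y/z · dy/dt = 95/√20689 · 2 = 190√20689/20689 ≈ 1.321 m/s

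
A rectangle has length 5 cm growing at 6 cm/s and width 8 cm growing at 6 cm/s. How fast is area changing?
78 cm²/s

A = lw
dA/dt = w·dl/dt + l·dw/dt = 8·6 + 5·6 = 78 cm²/s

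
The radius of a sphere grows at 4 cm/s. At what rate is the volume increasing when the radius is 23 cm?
8464π cm³/s

V = (4/3)πr³
dV/dt = dV/dr · dr/dt = 4πr² · 4
At r = 23: dV/dt = 8464π cm³/s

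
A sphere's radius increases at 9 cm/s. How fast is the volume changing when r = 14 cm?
7056π cm³/s

V = (4/3)πr³
dV/dt = dV/dr · dr/dt = 4πr² · 9
At r = 14: dV/dt = 7056π cm³/s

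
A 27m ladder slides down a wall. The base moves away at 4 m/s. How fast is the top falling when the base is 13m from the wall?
13√35/35 ≈ 2.197 m/s

x² + y² = 27²
2x·dx/dt + 2y·dy/dt = 0
dy/dt = -x/y · dx/dt = -13/(4√35) · 4 = -13√35/35 m/s
The top is descending at 13√35/35 ≈ 2.197 m/s.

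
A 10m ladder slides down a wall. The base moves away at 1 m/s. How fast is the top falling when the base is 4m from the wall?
2√21/21 ≈ 0.4364 m/s

x² + y² = 10²
2x·dx/dt + 2y·dy/dt = 0
dy/dt = -x/y · dx/dt = -4/(2√21) · 1 = -2√21/21 m/s
The top is descending at 2√21/21 ≈ 0.4364 m/s.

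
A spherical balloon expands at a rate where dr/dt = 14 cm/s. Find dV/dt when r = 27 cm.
40824π cm³/s

V = (4/3)πr³
dV/dt = dV/dr · dr/dt = 4πr² · 14
At r = 27: dV/dt = 40824π cm³/s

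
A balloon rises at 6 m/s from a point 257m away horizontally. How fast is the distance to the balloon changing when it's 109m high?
327√77930/38965 ≈ 2.343 m/s

z² = 257² + y²
z = √(257² + 109²) = √77930
dz/dt = y/z · dy/dt = 109/√77930 · 6 = 327√77930/38965 ≈ 2.343 m/s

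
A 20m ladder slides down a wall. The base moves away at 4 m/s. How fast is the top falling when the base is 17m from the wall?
68√111/111 ≈ 6.454 m/s

x² + y² = 20²
2x·dx/dt + 2y·dy/dt = 0
dy/dt = -x/y · dx/dt = -17/√111 · 4 = -68√111/111 m/s
The top is descending at 68√111/111 ≈ 6.454 m/s.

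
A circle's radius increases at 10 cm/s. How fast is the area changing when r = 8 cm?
160π cm²/s

A = πr²
dA/dt = 2πr · dr/dt = 2π(8)(10) = 160π cm²/s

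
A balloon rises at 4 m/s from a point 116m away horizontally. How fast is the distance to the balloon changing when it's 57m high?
228√16705/16705 ≈ 1.764 m/s

z² = 116² + y²
z = √(116² + 57²) = √16705
dz/dt = y/z · dy/dt = 57/√16705 · 4 = 228√16705/16705 ≈ 1.764 m/s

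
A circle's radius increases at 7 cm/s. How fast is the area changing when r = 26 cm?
364π cm²/s

A = πr²
dA/dt = 2πr · dr/dt = 2π(26)(7) = 364π cm²/s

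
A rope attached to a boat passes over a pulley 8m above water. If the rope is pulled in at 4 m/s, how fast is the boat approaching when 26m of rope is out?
52√17/51 ≈ 4.204 m/s

rope² = x² + 8²
x = √(26² - 8²) = 6√17
dx/dt = (rope/x) · d(rope)/dt = (26/(6√17)) · (-4) = -52√17/51 m/s
The boat approaches at 52√17/51 ≈ 4.204 m/s.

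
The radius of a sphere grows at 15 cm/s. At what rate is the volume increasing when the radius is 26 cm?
40560π cm³/s

V = (4/3)πr³
dV/dt = dV/dr · dr/dt = 4πr² · 15
At r = 26: dV/dt = 40560π cm³/s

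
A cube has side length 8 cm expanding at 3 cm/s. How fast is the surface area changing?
288 cm²/s

A = 6s²
dA/dt = 12s · ds/dt = 12·8·3 = 288 cm²/s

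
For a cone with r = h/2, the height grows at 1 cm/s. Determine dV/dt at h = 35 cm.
1225π/4 cm³/s

V = (1/3)π(h/2)²h = πh³/12
dV/dt = πh²/4 · 1
At h = 35: dV/dt = 1225π/4 cm³/s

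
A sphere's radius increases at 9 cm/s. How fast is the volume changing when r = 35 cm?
44100π cm³/s

V = (4/3)πr³
dV/dt = dV/dr · dr/dt = 4πr² · 9
At r = 35: dV/dt = 44100π cm³/s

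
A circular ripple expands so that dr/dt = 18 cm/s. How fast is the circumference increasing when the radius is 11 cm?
36π cm/s

C = 2πr
dC/dt = 2π · dr/dt = 2π · 18 = 36π cm/s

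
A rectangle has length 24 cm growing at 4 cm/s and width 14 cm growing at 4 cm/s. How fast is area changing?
152 cm²/s

A = lw
dA/dt = w·dl/dt + l·dw/dt = 14·4 + 24·4 = 152 cm²/s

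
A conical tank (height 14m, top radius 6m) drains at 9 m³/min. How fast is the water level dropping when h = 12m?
49/(144π) ≈ 0.1083 m/min

r/h = 6/14, so r = (3/7)h
V = (1/3)πr²h = (1/3)π((3/7)h)²h = (3/49)πh³
dV/dh = (9/49)πh²
dh/dt = (dV/dt)/(dV/dh) = -9/((9/49)π·12²) = -49/(144π) m/min
The level is dropping at 49/(144π) ≈ 0.1083 m/min.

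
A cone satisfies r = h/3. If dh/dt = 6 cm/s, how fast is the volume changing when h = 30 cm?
600π cm³/s

V = (1/3)π(h/3)²h = πh³/27
dV/dt = πh²/9 · 6
At h = 30: dV/dt = 600π cm³/s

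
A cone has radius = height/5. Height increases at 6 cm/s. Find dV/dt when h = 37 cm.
8214π/25 cm³/s

V = (1/3)π(h/5)²h = πh³/75
dV/dt = πh²/25 · 6
At h = 37: dV/dt = 8214π/25 cm³/s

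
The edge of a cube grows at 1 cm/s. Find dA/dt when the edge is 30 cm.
360 cm²/s

A = 6s²
dA/dt = 12s · ds/dt = 12·30·1 = 360 cm²/s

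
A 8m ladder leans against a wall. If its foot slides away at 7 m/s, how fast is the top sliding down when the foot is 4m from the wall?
7√3/3 ≈ 4.041 m/s

x² + y² = 8²
2x·dx/dt + 2y·dy/dt = 0
dy/dt = -x/y · dx/dt = -4/(4√3) · 7 = -7√3/3 m/s
The top is descending at 7√3/3 ≈ 4.041 m/s.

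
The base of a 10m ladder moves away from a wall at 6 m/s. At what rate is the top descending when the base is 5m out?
2√3 ≈ 3.464 m/s

x² + y² = 10²
2x·dx/dt + 2y·dy/dt = 0
dy/dt = -x/y · dx/dt = -5/(5√3) · 6 = -2√3 m/s
The top is descending at 2√3 ≈ 3.464 m/s.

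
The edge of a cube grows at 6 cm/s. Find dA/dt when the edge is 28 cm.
2016 cm²/s

A = 6s²
dA/dt = 12s · ds/dt = 12·28·6 = 2016 cm²/s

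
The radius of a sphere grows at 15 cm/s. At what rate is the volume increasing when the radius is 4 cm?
960π cm³/s

V = (4/3)πr³
dV/dt = dV/dr · dr/dt = 4πr² · 15
At r = 4: dV/dt = 960π cm³/s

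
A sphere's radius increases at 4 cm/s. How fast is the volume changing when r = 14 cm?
3136π cm³/s

V = (4/3)πr³
dV/dt = dV/dr · dr/dt = 4πr² · 4
At r = 14: dV/dt = 3136π cm³/s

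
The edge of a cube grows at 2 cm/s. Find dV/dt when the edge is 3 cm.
54 cm³/s

V = s³
dV/dt = 3s² · ds/dt = 3·3²·2 = 54 cm³/s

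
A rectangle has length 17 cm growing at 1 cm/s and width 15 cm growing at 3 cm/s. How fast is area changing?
66 cm²/s

A = lw
dA/dt = w·dl/dt + l·dw/dt = 15·1 + 17·3 = 66 cm²/s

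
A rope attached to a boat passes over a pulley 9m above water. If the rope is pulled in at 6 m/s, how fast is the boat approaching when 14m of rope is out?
84√115/115 ≈ 7.833 m/s

rope² = x² + 9²
x = √(14² - 9²) = √115
dx/dt = (rope/x) · d(rope)/dt = (14/√115) · (-6) = -84√115/115 m/s
The boat approaches at 84√115/115 ≈ 7.833 m/s.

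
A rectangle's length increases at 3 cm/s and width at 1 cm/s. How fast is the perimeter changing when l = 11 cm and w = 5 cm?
8 cm/s

P = 2(l + w)
dP/dt = 2(dl/dt + dw/dt) = 2(3 + 1) = 8 cm/s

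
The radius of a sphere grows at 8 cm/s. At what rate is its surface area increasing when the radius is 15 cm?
960π cm²/s

S = 4πr²
dS/dt = dS/dr · dr/dt = 8πr · 8
At r = 15: dS/dt = 960π cm²/s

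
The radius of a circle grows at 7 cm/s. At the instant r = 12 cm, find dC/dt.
14π cm/s

C = 2πr
dC/dt = 2π · dr/dt = 2π · 7 = 14π cm/s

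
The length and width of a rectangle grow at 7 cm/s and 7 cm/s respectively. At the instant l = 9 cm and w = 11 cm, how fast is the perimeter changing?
28 cm/s

P = 2(l + w)
dP/dt = 2(dl/dt + dw/dt) = 2(7 + 7) = 28 cm/s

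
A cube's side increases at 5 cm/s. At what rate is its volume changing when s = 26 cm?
10140 cm³/s

V = s³
dV/dt = 3s² · ds/dt = 3·26²·5 = 10140 cm³/s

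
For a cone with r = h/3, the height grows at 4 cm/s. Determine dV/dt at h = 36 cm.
576π cm³/s

V = (1/3)π(h/3)²h = πh³/27
dV/dt = πh²/9 · 4
At h = 36: dV/dt = 576π cm³/s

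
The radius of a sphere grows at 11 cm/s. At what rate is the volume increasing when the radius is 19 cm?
15884π cm³/s

V = (4/3)πr³
dV/dt = dV/dr · dr/dt = 4πr² · 11
At r = 19: dV/dt = 15884π cm³/s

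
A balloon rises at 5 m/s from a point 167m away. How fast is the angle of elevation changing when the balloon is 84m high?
0.023895 rad/s

tan(θ) = y/167
sec²(θ) · dθ/dt = (1/167) · dy/dt
dθ/dt = cos²(θ)/167 · 5 = 167/(167² + 84²) · 5
dθ/dt = 0.023895 rad/s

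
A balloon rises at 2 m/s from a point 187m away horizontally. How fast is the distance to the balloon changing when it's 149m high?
149√57170/28585 ≈ 1.246 m/s

z² = 187² + y²
z = √(187² + 149²) = √57170
dz/dt = y/z · dy/dt = 149/√57170 · 2 = 149√57170/28585 ≈ 1.246 m/s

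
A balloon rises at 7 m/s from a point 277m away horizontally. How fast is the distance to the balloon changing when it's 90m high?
630√84829/84829 ≈ 2.163 m/s

z² = 277² + y²
z = √(277² + 90²) = √84829
dz/dt = y/z · dy/dt = 90/√84829 · 7 = 630√84829/84829 ≈ 2.163 m/s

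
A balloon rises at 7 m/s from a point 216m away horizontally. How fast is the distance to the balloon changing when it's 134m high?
469√16153/16153 ≈ 3.69 m/s

z² = 216² + y²
z = √(216² + 134²) = 2√16153
dz/dt = y/z · dy/dt = 134/(2√16153) · 7 = 469√16153/16153 ≈ 3.69 m/s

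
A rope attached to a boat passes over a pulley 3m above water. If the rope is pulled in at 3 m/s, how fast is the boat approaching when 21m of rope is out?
7√3/4 ≈ 3.031 m/s

rope² = x² + 3²
x = √(21² - 3²) = 12√3
dx/dt = (rope/x) · d(rope)/dt = (21/(12√3)) · (-3) = -7√3/4 m/s
The boat approaches at 7√3/4 ≈ 3.031 m/s.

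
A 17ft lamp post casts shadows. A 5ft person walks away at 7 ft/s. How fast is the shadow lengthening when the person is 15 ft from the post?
35/12 ft/s

By similar triangles: 17/(x+s) = 5/s
Solving: s = 5x/12
ds/dt = 5/12 · dx/dt = 5/12 · 7 = 35/12 ft/s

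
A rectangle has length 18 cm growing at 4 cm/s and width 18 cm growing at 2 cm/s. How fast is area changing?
108 cm²/s

A = lw
dA/dt = w·dl/dt + l·dw/dt = 18·4 + 18·2 = 108 cm²/s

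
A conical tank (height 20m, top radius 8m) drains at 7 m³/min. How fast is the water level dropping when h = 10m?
7/(16π) ≈ 0.1393 m/min

r/h = 8/20, so r = (2/5)h
V = (1/3)πr²h = (1/3)π((2/5)h)²h = (4/75)πh³
dV/dh = (4/25)πh²
dh/dt = (dV/dt)/(dV/dh) = -7/((4/25)π·10²) = -7/(16π) m/min
The level is dropping at 7/(16π) ≈ 0.1393 m/min.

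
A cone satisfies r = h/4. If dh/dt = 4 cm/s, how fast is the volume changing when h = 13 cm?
169π/4 cm³/s

V = (1/3)π(h/4)²h = πh³/48
dV/dt = πh²/16 · 4
At h = 13: dV/dt = 169π/4 cm³/s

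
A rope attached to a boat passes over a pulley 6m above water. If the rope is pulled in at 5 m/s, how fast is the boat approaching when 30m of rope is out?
25√6/12 ≈ 5.103 m/s

rope² = x² + 6²
x = √(30² - 6²) = 12√6
dx/dt = (rope/x) · d(rope)/dt = (30/(12√6)) · (-5) = -25√6/12 m/s
The boat approaches at 25√6/12 ≈ 5.103 m/s.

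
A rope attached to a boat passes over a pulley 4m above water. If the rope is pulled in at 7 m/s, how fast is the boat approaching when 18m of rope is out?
9√77/11 ≈ 7.18 m/s

rope² = x² + 4²
x = √(18² - 4²) = 2√77
dx/dt = (rope/x) · d(rope)/dt = (18/(2√77)) · (-7) = -9√77/11 m/s
The boat approaches at 9√77/11 ≈ 7.18 m/s.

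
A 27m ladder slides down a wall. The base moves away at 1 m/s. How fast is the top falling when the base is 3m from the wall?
√5/20 ≈ 0.1118 m/s

x² + y² = 27²
2x·dx/dt + 2y·dy/dt = 0
dy/dt = -x/y · dx/dt = -3/(12√5) · 1 = -√5/20 m/s
The top is descending at √5/20 ≈ 0.1118 m/s.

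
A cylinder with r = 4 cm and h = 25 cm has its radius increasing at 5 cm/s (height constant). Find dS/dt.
330π cm²/s

S = 2πrh + 2πr² (lateral + bases)
dS/dt = (2πh + 4πr)·dr/dt = (2π·25 + 4π·4)·5
= 330π cm²/s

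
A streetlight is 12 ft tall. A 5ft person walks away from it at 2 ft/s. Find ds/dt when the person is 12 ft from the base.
10/7 ft/s

By similar triangles: 12/(x+s) = 5/s
Solving: s = 5x/7
ds/dt = 5/7 · dx/dt = 5/7 · 2 = 10/7 ft/s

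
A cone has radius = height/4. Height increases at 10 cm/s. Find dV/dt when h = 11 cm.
605π/8 cm³/s

V = (1/3)π(h/4)²h = πh³/48
dV/dt = πh²/16 · 10
At h = 11: dV/dt = 605π/8 cm³/s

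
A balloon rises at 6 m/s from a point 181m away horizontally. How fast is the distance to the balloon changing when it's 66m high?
396√37117/37117 ≈ 2.055 m/s

z² = 181² + y²
z = √(181² + 66²) = √37117
dz/dt = y/z · dy/dt = 66/√37117 · 6 = 396√37117/37117 ≈ 2.055 m/s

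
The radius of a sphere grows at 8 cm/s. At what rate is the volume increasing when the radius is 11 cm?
3872π cm³/s

V = (4/3)πr³
dV/dt = dV/dr · dr/dt = 4πr² · 8
At r = 11: dV/dt = 3872π cm³/s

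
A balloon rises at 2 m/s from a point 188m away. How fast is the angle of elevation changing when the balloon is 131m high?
0.007161 rad/s

tan(θ) = y/188
sec²(θ) · dθ/dt = (1/188) · dy/dt
dθ/dt = cos²(θ)/188 · 2 = 188/(188² + 131²) · 2
dθ/dt = 0.007161 rad/s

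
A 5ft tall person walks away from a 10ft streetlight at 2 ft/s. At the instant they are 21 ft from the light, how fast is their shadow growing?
2 ft/s

By similar triangles: 10/(x+s) = 5/s
Solving: s = 5x/5
ds/dt = 5/5 · dx/dt = 1 · 2 = 2 ft/s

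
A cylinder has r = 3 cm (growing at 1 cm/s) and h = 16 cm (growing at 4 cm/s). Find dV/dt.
132π cm³/s

V = πr²h
dV/dt = 2πrh·dr/dt + πr²·dh/dt
= 2π(3)(16)(1) + π(3)²(4)
= 132π cm³/s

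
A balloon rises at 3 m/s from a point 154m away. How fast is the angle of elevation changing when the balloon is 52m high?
0.017487 rad/s

tan(θ) = y/154
sec²(θ) · dθ/dt = (1/154) · dy/dt
dθ/dt = cos²(θ)/154 · 3 = 154/(154² + 52²) · 3
dθ/dt = 0.017487 rad/s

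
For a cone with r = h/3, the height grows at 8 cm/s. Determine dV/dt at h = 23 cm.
4232π/9 cm³/s

V = (1/3)π(h/3)²h = πh³/27
dV/dt = πh²/9 · 8
At h = 23: dV/dt = 4232π/9 cm³/s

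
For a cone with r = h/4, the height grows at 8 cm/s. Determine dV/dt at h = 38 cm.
722π cm³/s

V = (1/3)π(h/4)²h = πh³/48
dV/dt = πh²/16 · 8
At h = 38: dV/dt = 722π cm³/s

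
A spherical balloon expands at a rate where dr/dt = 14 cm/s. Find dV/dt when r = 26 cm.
37856π cm³/s

V = (4/3)πr³
dV/dt = dV/dr · dr/dt = 4πr² · 14
At r = 26: dV/dt = 37856π cm³/s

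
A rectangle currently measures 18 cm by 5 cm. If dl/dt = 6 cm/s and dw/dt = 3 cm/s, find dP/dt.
18 cm/s

P = 2(l + w)
dP/dt = 2(dl/dt + dw/dt) = 2(6 + 3) = 18 cm/s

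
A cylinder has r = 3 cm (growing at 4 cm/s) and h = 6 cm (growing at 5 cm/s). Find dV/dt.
189π cm³/s

V = πr²h
dV/dt = 2πrh·dr/dt + πr²·dh/dt
= 2π(3)(6)(4) + π(3)²(5)
= 189π cm³/s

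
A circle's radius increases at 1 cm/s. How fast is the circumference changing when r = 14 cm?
2π cm/s

C = 2πr
dC/dt = 2π · dr/dt = 2π · 1 = 2π cm/s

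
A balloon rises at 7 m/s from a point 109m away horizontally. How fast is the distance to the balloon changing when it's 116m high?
812√25337/25337 ≈ 5.101 m/s

z² = 109² + y²
z = √(109² + 116²) = √25337
dz/dt = y/z · dy/dt = 116/√25337 · 7 = 812√25337/25337 ≈ 5.101 m/s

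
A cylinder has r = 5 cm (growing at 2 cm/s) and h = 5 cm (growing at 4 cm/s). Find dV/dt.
200π cm³/s

V = πr²h
dV/dt = 2πrh·dr/dt + πr²·dh/dt
= 2π(5)(5)(2) + π(5)²(4)
= 200π cm³/s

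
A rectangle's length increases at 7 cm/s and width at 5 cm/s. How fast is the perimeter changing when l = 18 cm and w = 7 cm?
24 cm/s

P = 2(l + w)
dP/dt = 2(dl/dt + dw/dt) = 2(7 + 5) = 24 cm/s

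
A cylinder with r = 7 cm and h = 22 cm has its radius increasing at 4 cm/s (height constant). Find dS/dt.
288π cm²/s

S = 2πrh + 2πr² (lateral + bases)
dS/dt = (2πh + 4πr)·dr/dt = (2π·22 + 4π·7)·4
= 288π cm²/s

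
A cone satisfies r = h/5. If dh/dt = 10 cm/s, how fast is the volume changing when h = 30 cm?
360π cm³/s

V = (1/3)π(h/5)²h = πh³/75
dV/dt = πh²/25 · 10
At h = 30: dV/dt = 360π cm³/s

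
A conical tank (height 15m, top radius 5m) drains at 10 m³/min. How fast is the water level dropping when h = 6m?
5/(2π) ≈ 0.7958 m/min

r/h = 5/15, so r = (1/3)h
V = (1/3)πr²h = (1/3)π((1/3)h)²h = (1/27)πh³
dV/dh = (1/9)πh²
dh/dt = (dV/dt)/(dV/dh) = -10/((1/9)π·6²) = -5/(2π) m/min
The level is dropping at 5/(2π) ≈ 0.7958 m/min.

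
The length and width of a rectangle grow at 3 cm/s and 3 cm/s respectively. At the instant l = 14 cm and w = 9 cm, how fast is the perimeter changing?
12 cm/s

P = 2(l + w)
dP/dt = 2(dl/dt + dw/dt) = 2(3 + 3) = 12 cm/s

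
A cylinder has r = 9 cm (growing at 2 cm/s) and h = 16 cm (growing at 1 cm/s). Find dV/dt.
657π cm³/s

V = πr²h
dV/dt = 2πrh·dr/dt + πr²·dh/dt
= 2π(9)(16)(2) + π(9)²(1)
= 657π cm³/s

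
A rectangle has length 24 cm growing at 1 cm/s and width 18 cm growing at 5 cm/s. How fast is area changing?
138 cm²/s

A = lw
dA/dt = w·dl/dt + l·dw/dt = 18·1 + 24·5 = 138 cm²/s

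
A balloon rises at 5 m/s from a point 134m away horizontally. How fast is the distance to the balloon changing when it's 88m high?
44√257/257 ≈ 2.745 m/s

z² = 134² + y²
z = √(134² + 88²) = 10√257
dz/dt = y/z · dy/dt = 88/(10√257) · 5 = 44√257/257 ≈ 2.745 m/s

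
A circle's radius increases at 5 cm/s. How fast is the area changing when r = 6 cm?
60π cm²/s

A = πr²
dA/dt = 2πr · dr/dt = 2π(6)(5) = 60π cm²/s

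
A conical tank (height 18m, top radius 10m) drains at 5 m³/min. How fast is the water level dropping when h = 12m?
9/(80π) ≈ 0.03581 m/min

r/h = 10/18, so r = (5/9)h
V = (1/3)πr²h = (1/3)π((5/9)h)²h = (25/243)πh³
dV/dh = (25/81)πh²
dh/dt = (dV/dt)/(dV/dh) = -5/((25/81)π·12²) = -9/(80π) m/min
The level is dropping at 9/(80π) ≈ 0.03581 m/min.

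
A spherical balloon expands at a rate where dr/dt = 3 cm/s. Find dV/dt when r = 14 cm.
2352π cm³/s

V = (4/3)πr³
dV/dt = dV/dr · dr/dt = 4πr² · 3
At r = 14: dV/dt = 2352π cm³/s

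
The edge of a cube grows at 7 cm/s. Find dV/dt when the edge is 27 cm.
15309 cm³/s

V = s³
dV/dt = 3s² · ds/dt = 3·27²·7 = 15309 cm³/s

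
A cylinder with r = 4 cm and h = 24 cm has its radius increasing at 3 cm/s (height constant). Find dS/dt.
192π cm²/s

S = 2πrh + 2πr² (lateral + bases)
dS/dt = (2πh + 4πr)·dr/dt = (2π·24 + 4π·4)·3
= 192π cm²/s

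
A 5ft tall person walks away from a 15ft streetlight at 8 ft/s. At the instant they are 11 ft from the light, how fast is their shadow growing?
4 ft/s

By similar triangles: 15/(x+s) = 5/s
Solving: s = 5x/10
ds/dt = 5/10 · dx/dt = 1/2 · 8 = 4 ft/s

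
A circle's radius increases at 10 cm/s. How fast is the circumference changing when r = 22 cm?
20π cm/s

C = 2πr
dC/dt = 2π · dr/dt = 2π · 10 = 20π cm/s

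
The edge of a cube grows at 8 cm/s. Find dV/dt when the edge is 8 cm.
1536 cm³/s

V = s³
dV/dt = 3s² · ds/dt = 3·8²·8 = 1536 cm³/s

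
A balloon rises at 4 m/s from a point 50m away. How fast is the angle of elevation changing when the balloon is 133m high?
0.009906 rad/s

tan(θ) = y/50
sec²(θ) · dθ/dt = (1/50) · dy/dt
dθ/dt = cos²(θ)/50 · 4 = 50/(50² + 133²) · 4
dθ/dt = 0.009906 rad/s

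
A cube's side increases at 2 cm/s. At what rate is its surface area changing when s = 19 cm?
456 cm²/s

A = 6s²
dA/dt = 12s · ds/dt = 12·19·2 = 456 cm²/s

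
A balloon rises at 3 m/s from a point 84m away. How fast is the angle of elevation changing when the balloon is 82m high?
0.018287 rad/s

tan(θ) = y/84
sec²(θ) · dθ/dt = (1/84) · dy/dt
dθ/dt = cos²(θ)/84 · 3 = 84/(84² + 82²) · 3
dθ/dt = 0.018287 rad/s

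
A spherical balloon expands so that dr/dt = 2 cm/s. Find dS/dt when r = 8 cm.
128π cm²/s

S = 4πr²
dS/dt = dS/dr · dr/dt = 8πr · 2
At r = 8: dS/dt = 128π cm²/s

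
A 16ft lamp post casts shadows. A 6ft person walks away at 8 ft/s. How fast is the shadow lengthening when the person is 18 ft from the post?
24/5 ft/s

By similar triangles: 16/(x+s) = 6/s
Solving: s = 6x/10
ds/dt = 6/10 · dx/dt = 3/5 · 8 = 24/5 ft/s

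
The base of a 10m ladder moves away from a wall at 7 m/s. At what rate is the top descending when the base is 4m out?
2√21/3 ≈ 3.055 m/s

x² + y² = 10²
2x·dx/dt + 2y·dy/dt = 0
dy/dt = -x/y · dx/dt = -4/(2√21) · 7 = -2√21/3 m/s
The top is descending at 2√21/3 ≈ 3.055 m/s.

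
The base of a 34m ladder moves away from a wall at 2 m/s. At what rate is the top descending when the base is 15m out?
30√19/133 ≈ 0.9832 m/s

x² + y² = 34²
2x·dx/dt + 2y·dy/dt = 0
dy/dt = -x/y · dx/dt = -15/(7√19) · 2 = -30√19/133 m/s
The top is descending at 30√19/133 ≈ 0.9832 m/s.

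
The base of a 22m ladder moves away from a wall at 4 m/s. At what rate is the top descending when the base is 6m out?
3√7/7 ≈ 1.134 m/s

x² + y² = 22²
2x·dx/dt + 2y·dy/dt = 0
dy/dt = -x/y · dx/dt = -6/(8√7) · 4 = -3√7/7 m/s
The top is descending at 3√7/7 ≈ 1.134 m/s.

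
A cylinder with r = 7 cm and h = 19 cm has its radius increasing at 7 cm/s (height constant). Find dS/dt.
462π cm²/s

S = 2πrh + 2πr² (lateral + bases)
dS/dt = (2πh + 4πr)·dr/dt = (2π·19 + 4π·7)·7
= 462π cm²/s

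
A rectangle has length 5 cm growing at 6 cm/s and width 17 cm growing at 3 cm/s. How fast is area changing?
117 cm²/s

A = lw
dA/dt = w·dl/dt + l·dw/dt = 17·6 + 5·3 = 117 cm²/s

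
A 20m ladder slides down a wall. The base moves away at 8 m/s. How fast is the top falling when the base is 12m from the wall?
6 m/s

x² + y² = 20²
2x·dx/dt + 2y·dy/dt = 0
dy/dt = -x/y · dx/dt = -12/16 · 8 = -6 m/s
The top is descending at 6 m/s.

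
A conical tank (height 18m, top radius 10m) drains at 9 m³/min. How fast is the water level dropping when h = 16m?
729/(6400π) ≈ 0.03626 m/min

r/h = 10/18, so r = (5/9)h
V = (1/3)πr²h = (1/3)π((5/9)h)²h = (25/243)πh³
dV/dh = (25/81)πh²
dh/dt = (dV/dt)/(dV/dh) = -9/((25/81)π·16²) = -729/(6400π) m/min
The level is dropping at 729/(6400π) ≈ 0.03626 m/min.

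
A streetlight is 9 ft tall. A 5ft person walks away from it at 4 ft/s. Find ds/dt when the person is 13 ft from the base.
5 ft/s

By similar triangles: 9/(x+s) = 5/s
Solving: s = 5x/4
ds/dt = 5/4 · dx/dt = 5/4 · 4 = 5 ft/s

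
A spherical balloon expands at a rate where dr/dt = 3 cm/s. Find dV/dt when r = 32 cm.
12288π cm³/s

V = (4/3)πr³
dV/dt = dV/dr · dr/dt = 4πr² · 3
At r = 32: dV/dt = 12288π cm³/s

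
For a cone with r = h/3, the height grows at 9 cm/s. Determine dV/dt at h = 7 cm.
49π cm³/s

V = (1/3)π(h/3)²h = πh³/27
dV/dt = πh²/9 · 9
At h = 7: dV/dt = 49π cm³/s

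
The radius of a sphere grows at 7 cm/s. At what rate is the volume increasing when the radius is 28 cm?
21952π cm³/s

V = (4/3)πr³
dV/dt = dV/dr · dr/dt = 4πr² · 7
At r = 28: dV/dt = 21952π cm³/s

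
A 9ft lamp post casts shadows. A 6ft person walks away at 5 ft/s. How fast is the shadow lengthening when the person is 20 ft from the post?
10 ft/s

By similar triangles: 9/(x+s) = 6/s
Solving: s = 6x/3
ds/dt = 6/3 · dx/dt = 2 · 5 = 10 ft/s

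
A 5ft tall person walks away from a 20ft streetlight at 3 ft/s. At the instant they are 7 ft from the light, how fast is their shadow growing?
1 ft/s

By similar triangles: 20/(x+s) = 5/s
Solving: s = 5x/15
ds/dt = 5/15 · dx/dt = 1/3 · 3 = 1 ft/s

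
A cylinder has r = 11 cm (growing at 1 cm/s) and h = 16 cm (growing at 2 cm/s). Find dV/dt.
594π cm³/s

V = πr²h
dV/dt = 2πrh·dr/dt + πr²·dh/dt
= 2π(11)(16)(1) + π(11)²(2)
= 594π cm³/s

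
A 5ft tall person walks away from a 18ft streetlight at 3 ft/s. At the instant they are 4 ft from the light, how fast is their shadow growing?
15/13 ft/s

By similar triangles: 18/(x+s) = 5/s
Solving: s = 5x/13
ds/dt = 5/13 · dx/dt = 5/13 · 3 = 15/13 ft/s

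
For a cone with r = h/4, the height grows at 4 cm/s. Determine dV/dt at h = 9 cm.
81π/4 cm³/s

V = (1/3)π(h/4)²h = πh³/48
dV/dt = πh²/16 · 4
At h = 9: dV/dt = 81π/4 cm³/s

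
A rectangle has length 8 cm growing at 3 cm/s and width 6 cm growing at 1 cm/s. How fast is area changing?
26 cm²/s

A = lw
dA/dt = w·dl/dt + l·dw/dt = 6·3 + 8·1 = 26 cm²/s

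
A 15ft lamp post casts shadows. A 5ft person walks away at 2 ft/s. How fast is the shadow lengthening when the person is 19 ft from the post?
1 ft/s

By similar triangles: 15/(x+s) = 5/s
Solving: s = 5x/10
ds/dt = 5/10 · dx/dt = 1/2 · 2 = 1 ft/s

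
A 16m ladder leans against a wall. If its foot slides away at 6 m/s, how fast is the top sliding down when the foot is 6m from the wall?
18√55/55 ≈ 2.427 m/s

x² + y² = 16²
2x·dx/dt + 2y·dy/dt = 0
dy/dt = -x/y · dx/dt = -6/(2√55) · 6 = -18√55/55 m/s
The top is descending at 18√55/55 ≈ 2.427 m/s.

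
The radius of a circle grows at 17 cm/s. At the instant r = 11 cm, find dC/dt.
34π cm/s

C = 2πr
dC/dt = 2π · dr/dt = 2π · 17 = 34π cm/s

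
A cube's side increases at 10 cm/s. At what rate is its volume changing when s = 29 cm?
25230 cm³/s

V = s³
dV/dt = 3s² · ds/dt = 3·29²·10 = 25230 cm³/s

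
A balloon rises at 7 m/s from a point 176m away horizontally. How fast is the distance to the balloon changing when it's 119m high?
833√45137/45137 ≈ 3.921 m/s

z² = 176² + y²
z = √(176² + 119²) = √45137
dz/dt = y/z · dy/dt = 119/√45137 · 7 = 833√45137/45137 ≈ 3.921 m/s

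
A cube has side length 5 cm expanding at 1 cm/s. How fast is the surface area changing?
60 cm²/s

A = 6s²
dA/dt = 12s · ds/dt = 12·5·1 = 60 cm²/s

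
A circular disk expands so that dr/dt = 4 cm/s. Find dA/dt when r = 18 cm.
144π cm²/s

A = πr²
dA/dt = 2πr · dr/dt = 2π(18)(4) = 144π cm²/s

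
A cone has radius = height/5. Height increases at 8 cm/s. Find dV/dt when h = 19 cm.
2888π/25 cm³/s

V = (1/3)π(h/5)²h = πh³/75
dV/dt = πh²/25 · 8
At h = 19: dV/dt = 2888π/25 cm³/s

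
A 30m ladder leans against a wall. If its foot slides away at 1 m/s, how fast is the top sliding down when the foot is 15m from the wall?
√3/3 ≈ 0.5774 m/s

x² + y² = 30²
2x·dx/dt + 2y·dy/dt = 0
dy/dt = -x/y · dx/dt = -15/(15√3) · 1 = -√3/3 m/s
The top is descending at √3/3 ≈ 0.5774 m/s.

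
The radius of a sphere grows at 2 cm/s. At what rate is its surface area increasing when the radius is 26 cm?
416π cm²/s

S = 4πr²
dS/dt = dS/dr · dr/dt = 8πr · 2
At r = 26: dS/dt = 416π cm²/s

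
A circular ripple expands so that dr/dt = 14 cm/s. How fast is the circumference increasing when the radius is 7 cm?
28π cm/s

C = 2πr
dC/dt = 2π · dr/dt = 2π · 14 = 28π cm/s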